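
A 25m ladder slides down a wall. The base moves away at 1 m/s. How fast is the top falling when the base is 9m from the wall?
9√34/136 ≈ 0.3859 m/s

x² + y² = 25²
2x·dx/dt + 2y·dy/dt = 0
dy/dt = -x/y · dx/dt = -9/(4√34) · 1 = -9√34/136 m/s
The top is descending at 9√34/136 ≈ 0.3859 m/s.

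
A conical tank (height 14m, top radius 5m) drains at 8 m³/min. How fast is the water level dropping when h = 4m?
98/(25π) ≈ 1.248 m/min

r/h = 5/14, so r = (5/14)h
V = (1/3)πr²h = (1/3)π((5/14)h)²h = (25/588)πh³
dV/dh = (25/196)πh²
dh/dt = (dV/dt)/(dV/dh) = -8/((25/196)π·4²) = -98/(25π) m/min
The level is dropping at 98/(25π) ≈ 1.248 m/min.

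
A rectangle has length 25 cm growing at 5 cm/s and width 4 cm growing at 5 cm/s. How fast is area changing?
145 cm²/s

A = lw
dA/dt = w·dl/dt + l·dw/dt = 4·5 + 25·5 = 145 cm²/s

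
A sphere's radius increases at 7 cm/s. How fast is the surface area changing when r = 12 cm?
672π cm²/s

S = 4πr²
dS/dt = dS/dr · dr/dt = 8πr · 7
At r = 12: dS/dt = 672π cm²/s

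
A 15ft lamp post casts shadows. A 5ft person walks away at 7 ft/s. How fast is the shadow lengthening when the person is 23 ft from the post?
7/2 ft/s

By similar triangles: 15/(x+s) = 5/s
Solving: s = 5x/10
ds/dt = 5/10 · dx/dt = 1/2 · 7 = 7/2 ft/s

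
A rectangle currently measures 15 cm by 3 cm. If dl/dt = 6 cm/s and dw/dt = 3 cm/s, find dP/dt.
18 cm/s

P = 2(l + w)
dP/dt = 2(dl/dt + dw/dt) = 2(6 + 3) = 18 cm/s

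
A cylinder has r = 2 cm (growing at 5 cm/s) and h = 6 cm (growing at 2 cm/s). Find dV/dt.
128π cm³/s

V = πr²h
dV/dt = 2πrh·dr/dt + πr²·dh/dt
= 2π(2)(6)(5) + π(2)²(2)
= 128π cm³/s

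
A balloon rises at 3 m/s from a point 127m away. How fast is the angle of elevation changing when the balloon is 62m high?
0.019076 rad/s

tan(θ) = y/127
sec²(θ) · dθ/dt = (1/127) · dy/dt
dθ/dt = cos²(θ)/127 · 3 = 127/(127² + 62²) · 3
dθ/dt = 0.019076 rad/s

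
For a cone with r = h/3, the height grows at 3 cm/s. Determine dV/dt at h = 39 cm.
507π cm³/s

V = (1/3)π(h/3)²h = πh³/27
dV/dt = πh²/9 · 3
At h = 39: dV/dt = 507π cm³/s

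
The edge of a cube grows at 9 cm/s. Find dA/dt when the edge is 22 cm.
2376 cm²/s

A = 6s²
dA/dt = 12s · ds/dt = 12·22·9 = 2376 cm²/s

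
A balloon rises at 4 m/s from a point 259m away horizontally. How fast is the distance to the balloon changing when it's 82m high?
328√73805/73805 ≈ 1.207 m/s

z² = 259² + y²
z = √(259² + 82²) = √73805
dz/dt = y/z · dy/dt = 82/√73805 · 4 = 328√73805/73805 ≈ 1.207 m/s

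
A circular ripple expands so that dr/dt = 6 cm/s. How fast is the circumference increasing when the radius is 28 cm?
12π cm/s

C = 2πr
dC/dt = 2π · dr/dt = 2π · 6 = 12π cm/s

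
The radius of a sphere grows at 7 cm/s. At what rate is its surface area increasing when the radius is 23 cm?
1288π cm²/s

S = 4πr²
dS/dt = dS/dr · dr/dt = 8πr · 7
At r = 23: dS/dt = 1288π cm²/s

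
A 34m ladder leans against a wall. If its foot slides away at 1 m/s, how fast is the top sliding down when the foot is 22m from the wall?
11√42/84 ≈ 0.8487 m/s

x² + y² = 34²
2x·dx/dt + 2y·dy/dt = 0
dy/dt = -x/y · dx/dt = -22/(4√42) · 1 = -11√42/84 m/s
The top is descending at 11√42/84 ≈ 0.8487 m/s.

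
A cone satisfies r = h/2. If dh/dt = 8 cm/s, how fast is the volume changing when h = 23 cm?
1058π cm³/s

V = (1/3)π(h/2)²h = πh³/12
dV/dt = πh²/4 · 8
At h = 23: dV/dt = 1058π cm³/s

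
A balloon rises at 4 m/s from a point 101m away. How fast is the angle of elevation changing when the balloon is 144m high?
0.013059 rad/s

tan(θ) = y/101
sec²(θ) · dθ/dt = (1/101) · dy/dt
dθ/dt = cos²(θ)/101 · 4 = 101/(101² + 144²) · 4
dθ/dt = 0.013059 rad/s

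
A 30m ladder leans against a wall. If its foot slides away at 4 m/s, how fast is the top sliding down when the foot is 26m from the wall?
13√14/7 ≈ 6.949 m/s

x² + y² = 30²
2x·dx/dt + 2y·dy/dt = 0
dy/dt = -x/y · dx/dt = -26/(4√14) · 4 = -13√14/7 m/s
The top is descending at 13√14/7 ≈ 6.949 m/s.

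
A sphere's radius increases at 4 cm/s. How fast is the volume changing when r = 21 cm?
7056π cm³/s

V = (4/3)πr³
dV/dt = dV/dr · dr/dt = 4πr² · 4
At r = 21: dV/dt = 7056π cm³/s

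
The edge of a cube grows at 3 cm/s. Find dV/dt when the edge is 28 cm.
7056 cm³/s

V = s³
dV/dt = 3s² · ds/dt = 3·28²·3 = 7056 cm³/s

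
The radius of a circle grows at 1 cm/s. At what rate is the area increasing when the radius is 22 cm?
44π cm²/s

A = πr²
dA/dt = 2πr · dr/dt = 2π(22)(1) = 44π cm²/s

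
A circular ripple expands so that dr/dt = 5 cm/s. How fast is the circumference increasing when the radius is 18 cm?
10π cm/s

C = 2πr
dC/dt = 2π · dr/dt = 2π · 5 = 10π cm/s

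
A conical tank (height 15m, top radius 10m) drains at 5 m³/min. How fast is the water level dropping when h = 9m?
5/(36π) ≈ 0.04421 m/min

r/h = 10/15, so r = (2/3)h
V = (1/3)πr²h = (1/3)π((2/3)h)²h = (4/27)πh³
dV/dh = (4/9)πh²
dh/dt = (dV/dt)/(dV/dh) = -5/((4/9)π·9²) = -5/(36π) m/min
The level is dropping at 5/(36π) ≈ 0.04421 m/min.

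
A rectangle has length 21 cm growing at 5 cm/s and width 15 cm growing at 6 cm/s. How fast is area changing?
201 cm²/s

A = lw
dA/dt = w·dl/dt + l·dw/dt = 15·5 + 21·6 = 201 cm²/s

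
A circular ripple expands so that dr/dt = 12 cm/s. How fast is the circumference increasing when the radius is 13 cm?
24π cm/s

C = 2πr
dC/dt = 2π · dr/dt = 2π · 12 = 24π cm/s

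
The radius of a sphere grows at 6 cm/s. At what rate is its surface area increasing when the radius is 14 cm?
672π cm²/s

S = 4πr²
dS/dt = dS/dr · dr/dt = 8πr · 6
At r = 14: dS/dt = 672π cm²/s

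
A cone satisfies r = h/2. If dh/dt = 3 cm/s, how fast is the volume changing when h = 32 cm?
768π cm³/s

V = (1/3)π(h/2)²h = πh³/12
dV/dt = πh²/4 · 3
At h = 32: dV/dt = 768π cm³/s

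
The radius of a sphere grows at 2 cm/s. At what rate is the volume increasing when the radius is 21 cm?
3528π cm³/s

V = (4/3)πr³
dV/dt = dV/dr · dr/dt = 4πr² · 2
At r = 21: dV/dt = 3528π cm³/s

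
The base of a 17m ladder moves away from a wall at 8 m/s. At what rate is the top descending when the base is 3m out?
6√70/35 ≈ 1.434 m/s

x² + y² = 17²
2x·dx/dt + 2y·dy/dt = 0
dy/dt = -x/y · dx/dt = -3/(2√70) · 8 = -6√70/35 m/s
The top is descending at 6√70/35 ≈ 1.434 m/s.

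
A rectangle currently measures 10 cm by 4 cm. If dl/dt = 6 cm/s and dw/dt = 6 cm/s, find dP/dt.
24 cm/s

P = 2(l + w)
dP/dt = 2(dl/dt + dw/dt) = 2(6 + 6) = 24 cm/s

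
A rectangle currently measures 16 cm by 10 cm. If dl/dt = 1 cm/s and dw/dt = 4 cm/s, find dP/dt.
10 cm/s

P = 2(l + w)
dP/dt = 2(dl/dt + dw/dt) = 2(1 + 4) = 10 cm/s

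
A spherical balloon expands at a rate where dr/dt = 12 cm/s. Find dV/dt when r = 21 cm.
21168π cm³/s

V = (4/3)πr³
dV/dt = dV/dr · dr/dt = 4πr² · 12
At r = 21: dV/dt = 21168π cm³/s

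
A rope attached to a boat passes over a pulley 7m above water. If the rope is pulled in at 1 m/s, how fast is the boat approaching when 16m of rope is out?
16√23/69 ≈ 1.112 m/s

rope² = x² + 7²
x = √(16² - 7²) = 3√23
dx/dt = (rope/x) · d(rope)/dt = (16/(3√23)) · (-1) = -16√23/69 m/s
The boat approaches at 16√23/69 ≈ 1.112 m/s.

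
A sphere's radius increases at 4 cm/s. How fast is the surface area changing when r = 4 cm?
128π cm²/s

S = 4πr²
dS/dt = dS/dr · dr/dt = 8πr · 4
At r = 4: dS/dt = 128π cm²/s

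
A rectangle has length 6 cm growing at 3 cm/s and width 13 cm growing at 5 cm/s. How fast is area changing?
69 cm²/s

A = lw
dA/dt = w·dl/dt + l·dw/dt = 13·3 + 6·5 = 69 cm²/s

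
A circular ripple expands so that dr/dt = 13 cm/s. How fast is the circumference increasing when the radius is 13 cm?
26π cm/s

C = 2πr
dC/dt = 2π · dr/dt = 2π · 13 = 26π cm/s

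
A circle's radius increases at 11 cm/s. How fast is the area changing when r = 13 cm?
286π cm²/s

A = πr²
dA/dt = 2πr · dr/dt = 2π(13)(11) = 286π cm²/s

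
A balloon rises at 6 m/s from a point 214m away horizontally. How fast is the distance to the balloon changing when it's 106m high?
159√14258/7129 ≈ 2.663 m/s

z² = 214² + y²
z = √(214² + 106²) = 2√14258
dz/dt = y/z · dy/dt = 106/(2√14258) · 6 = 159√14258/7129 ≈ 2.663 m/s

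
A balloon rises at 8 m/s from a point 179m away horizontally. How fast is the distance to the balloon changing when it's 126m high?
1008√47917/47917 ≈ 4.605 m/s

z² = 179² + y²
z = √(179² + 126²) = √47917
dz/dt = y/z · dy/dt = 126/√47917 · 8 = 1008√47917/47917 ≈ 4.605 m/s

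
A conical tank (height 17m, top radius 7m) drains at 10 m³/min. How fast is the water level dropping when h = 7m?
2890/(2401π) ≈ 0.3831 m/min

r/h = 7/17, so r = (7/17)h
V = (1/3)πr²h = (1/3)π((7/17)h)²h = (49/867)πh³
dV/dh = (49/289)πh²
dh/dt = (dV/dt)/(dV/dh) = -10/((49/289)π·7²) = -2890/(2401π) m/min
The level is dropping at 2890/(2401π) ≈ 0.3831 m/min.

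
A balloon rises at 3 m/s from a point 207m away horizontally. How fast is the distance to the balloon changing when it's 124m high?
372√2329/11645 ≈ 1.542 m/s

z² = 207² + y²
z = √(207² + 124²) = 5√2329
dz/dt = y/z · dy/dt = 124/(5√2329) · 3 = 372√2329/11645 ≈ 1.542 m/s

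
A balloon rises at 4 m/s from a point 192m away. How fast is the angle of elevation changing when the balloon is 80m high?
0.017751 rad/s

tan(θ) = y/192
sec²(θ) · dθ/dt = (1/192) · dy/dt
dθ/dt = cos²(θ)/192 · 4 = 192/(192² + 80²) · 4
dθ/dt = 0.017751 rad/s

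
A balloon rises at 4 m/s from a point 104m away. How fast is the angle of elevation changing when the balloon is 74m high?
0.025534 rad/s

tan(θ) = y/104
sec²(θ) · dθ/dt = (1/104) · dy/dt
dθ/dt = cos²(θ)/104 · 4 = 104/(104² + 74²) · 4
dθ/dt = 0.025534 rad/s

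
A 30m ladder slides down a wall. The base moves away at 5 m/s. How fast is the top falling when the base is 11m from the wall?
55√779/779 ≈ 1.971 m/s

x² + y² = 30²
2x·dx/dt + 2y·dy/dt = 0
dy/dt = -x/y · dx/dt = -11/√779 · 5 = -55√779/779 m/s
The top is descending at 55√779/779 ≈ 1.971 m/s.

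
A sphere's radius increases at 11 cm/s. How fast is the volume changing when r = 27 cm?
32076π cm³/s

V = (4/3)πr³
dV/dt = dV/dr · dr/dt = 4πr² · 11
At r = 27: dV/dt = 32076π cm³/s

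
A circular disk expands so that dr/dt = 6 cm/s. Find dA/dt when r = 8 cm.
96π cm²/s

A = πr²
dA/dt = 2πr · dr/dt = 2π(8)(6) = 96π cm²/s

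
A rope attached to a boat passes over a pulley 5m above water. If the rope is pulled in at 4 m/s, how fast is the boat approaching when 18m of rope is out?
72√299/299 ≈ 4.164 m/s

rope² = x² + 5²
x = √(18² - 5²) = √299
dx/dt = (rope/x) · d(rope)/dt = (18/√299) · (-4) = -72√299/299 m/s
The boat approaches at 72√299/299 ≈ 4.164 m/s.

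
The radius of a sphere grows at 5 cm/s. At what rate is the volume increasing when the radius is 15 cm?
4500π cm³/s

V = (4/3)πr³
dV/dt = dV/dr · dr/dt = 4πr² · 5
At r = 15: dV/dt = 4500π cm³/s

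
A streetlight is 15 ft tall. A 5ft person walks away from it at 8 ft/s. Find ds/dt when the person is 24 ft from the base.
4 ft/s

By similar triangles: 15/(x+s) = 5/s
Solving: s = 5x/10
ds/dt = 5/10 · dx/dt = 1/2 · 8 = 4 ft/s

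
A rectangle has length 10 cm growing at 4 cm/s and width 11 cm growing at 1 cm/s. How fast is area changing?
54 cm²/s

A = lw
dA/dt = w·dl/dt + l·dw/dt = 11·4 + 10·1 = 54 cm²/s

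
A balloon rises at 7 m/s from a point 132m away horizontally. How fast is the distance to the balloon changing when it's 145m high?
1015√38449/38449 ≈ 5.176 m/s

z² = 132² + y²
z = √(132² + 145²) = √38449
dz/dt = y/z · dy/dt = 145/√38449 · 7 = 1015√38449/38449 ≈ 5.176 m/s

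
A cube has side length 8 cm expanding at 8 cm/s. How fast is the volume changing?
1536 cm³/s

V = s³
dV/dt = 3s² · ds/dt = 3·8²·8 = 1536 cm³/s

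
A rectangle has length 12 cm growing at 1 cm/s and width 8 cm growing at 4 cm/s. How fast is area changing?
56 cm²/s

A = lw
dA/dt = w·dl/dt + l·dw/dt = 8·1 + 12·4 = 56 cm²/s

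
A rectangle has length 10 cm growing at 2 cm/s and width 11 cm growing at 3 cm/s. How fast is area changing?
52 cm²/s

A = lw
dA/dt = w·dl/dt + l·dw/dt = 11·2 + 10·3 = 52 cm²/s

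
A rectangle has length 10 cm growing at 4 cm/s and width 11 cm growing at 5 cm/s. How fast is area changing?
94 cm²/s

A = lw
dA/dt = w·dl/dt + l·dw/dt = 11·4 + 10·5 = 94 cm²/s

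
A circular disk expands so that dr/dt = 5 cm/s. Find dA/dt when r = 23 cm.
230π cm²/s

A = πr²
dA/dt = 2πr · dr/dt = 2π(23)(5) = 230π cm²/s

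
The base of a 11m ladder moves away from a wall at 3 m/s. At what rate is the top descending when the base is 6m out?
18√85/85 ≈ 1.952 m/s

x² + y² = 11²
2x·dx/dt + 2y·dy/dt = 0
dy/dt = -x/y · dx/dt = -6/√85 · 3 = -18√85/85 m/s
The top is descending at 18√85/85 ≈ 1.952 m/s.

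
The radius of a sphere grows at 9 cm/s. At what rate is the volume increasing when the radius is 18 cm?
11664π cm³/s

V = (4/3)πr³
dV/dt = dV/dr · dr/dt = 4πr² · 9
At r = 18: dV/dt = 11664π cm³/s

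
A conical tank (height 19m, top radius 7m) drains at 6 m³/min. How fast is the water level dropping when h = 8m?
1083/(1568π) ≈ 0.2199 m/min

r/h = 7/19, so r = (7/19)h
V = (1/3)πr²h = (1/3)π((7/19)h)²h = (49/1083)πh³
dV/dh = (49/361)πh²
dh/dt = (dV/dt)/(dV/dh) = -6/((49/361)π·8²) = -1083/(1568π) m/min
The level is dropping at 1083/(1568π) ≈ 0.2199 m/min.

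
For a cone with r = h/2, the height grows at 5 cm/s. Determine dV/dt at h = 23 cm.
2645π/4 cm³/s

V = (1/3)π(h/2)²h = πh³/12
dV/dt = πh²/4 · 5
At h = 23: dV/dt = 2645π/4 cm³/s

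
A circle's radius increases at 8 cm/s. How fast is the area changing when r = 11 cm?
176π cm²/s

A = πr²
dA/dt = 2πr · dr/dt = 2π(11)(8) = 176π cm²/s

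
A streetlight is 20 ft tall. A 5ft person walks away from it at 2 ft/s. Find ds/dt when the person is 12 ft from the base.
2/3 ft/s

By similar triangles: 20/(x+s) = 5/s
Solving: s = 5x/15
ds/dt = 5/15 · dx/dt = 1/3 · 2 = 2/3 ft/s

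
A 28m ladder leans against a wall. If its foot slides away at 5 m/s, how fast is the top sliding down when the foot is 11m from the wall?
55√663/663 ≈ 2.136 m/s

x² + y² = 28²
2x·dx/dt + 2y·dy/dt = 0
dy/dt = -x/y · dx/dt = -11/√663 · 5 = -55√663/663 m/s
The top is descending at 55√663/663 ≈ 2.136 m/s.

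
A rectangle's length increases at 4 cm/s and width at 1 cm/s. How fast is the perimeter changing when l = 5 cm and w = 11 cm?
10 cm/s

P = 2(l + w)
dP/dt = 2(dl/dt + dw/dt) = 2(4 + 1) = 10 cm/s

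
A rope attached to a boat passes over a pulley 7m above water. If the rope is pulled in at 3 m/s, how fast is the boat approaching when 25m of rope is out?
25/8 = 3.125 m/s

rope² = x² + 7²
x = √(25² - 7²) = 24
dx/dt = (rope/x) · d(rope)/dt = (25/24) · (-3) = -25/8 m/s
The boat approaches at 25/8 = 3.125 m/s.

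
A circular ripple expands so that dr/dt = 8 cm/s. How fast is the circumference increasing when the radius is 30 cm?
16π cm/s

C = 2πr
dC/dt = 2π · dr/dt = 2π · 8 = 16π cm/s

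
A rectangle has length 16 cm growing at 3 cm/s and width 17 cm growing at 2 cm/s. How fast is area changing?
83 cm²/s

A = lw
dA/dt = w·dl/dt + l·dw/dt = 17·3 + 16·2 = 83 cm²/s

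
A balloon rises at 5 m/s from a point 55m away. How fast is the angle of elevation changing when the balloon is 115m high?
0.016923 rad/s

tan(θ) = y/55
sec²(θ) · dθ/dt = (1/55) · dy/dt
dθ/dt = cos²(θ)/55 · 5 = 55/(55² + 115²) · 5
dθ/dt = 0.016923 rad/s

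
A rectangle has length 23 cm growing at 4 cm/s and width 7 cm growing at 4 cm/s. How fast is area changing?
120 cm²/s

A = lw
dA/dt = w·dl/dt + l·dw/dt = 7·4 + 23·4 = 120 cm²/s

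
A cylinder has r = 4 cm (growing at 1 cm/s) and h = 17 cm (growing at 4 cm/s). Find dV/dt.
200π cm³/s

V = πr²h
dV/dt = 2πrh·dr/dt + πr²·dh/dt
= 2π(4)(17)(1) + π(4)²(4)
= 200π cm³/s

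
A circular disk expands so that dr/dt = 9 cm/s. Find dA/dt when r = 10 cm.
180π cm²/s

A = πr²
dA/dt = 2πr · dr/dt = 2π(10)(9) = 180π cm²/s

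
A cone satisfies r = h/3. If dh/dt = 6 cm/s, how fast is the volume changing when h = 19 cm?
722π/3 cm³/s

V = (1/3)π(h/3)²h = πh³/27
dV/dt = πh²/9 · 6
At h = 19: dV/dt = 722π/3 cm³/s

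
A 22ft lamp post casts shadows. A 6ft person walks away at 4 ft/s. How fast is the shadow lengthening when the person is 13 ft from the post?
3/2 ft/s

By similar triangles: 22/(x+s) = 6/s
Solving: s = 6x/16
ds/dt = 6/16 · dx/dt = 3/8 · 4 = 3/2 ft/s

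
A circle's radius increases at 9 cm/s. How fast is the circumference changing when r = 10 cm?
18π cm/s

C = 2πr
dC/dt = 2π · dr/dt = 2π · 9 = 18π cm/s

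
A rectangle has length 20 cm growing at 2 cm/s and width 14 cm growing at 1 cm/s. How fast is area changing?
48 cm²/s

A = lw
dA/dt = w·dl/dt + l·dw/dt = 14·2 + 20·1 = 48 cm²/s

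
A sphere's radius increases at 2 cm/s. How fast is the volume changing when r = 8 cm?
512π cm³/s

V = (4/3)πr³
dV/dt = dV/dr · dr/dt = 4πr² · 2
At r = 8: dV/dt = 512π cm³/s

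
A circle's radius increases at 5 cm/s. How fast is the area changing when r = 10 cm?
100π cm²/s

A = πr²
dA/dt = 2πr · dr/dt = 2π(10)(5) = 100π cm²/s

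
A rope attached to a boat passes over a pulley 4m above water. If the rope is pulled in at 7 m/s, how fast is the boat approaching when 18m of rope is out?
9√77/11 ≈ 7.18 m/s

rope² = x² + 4²
x = √(18² - 4²) = 2√77
dx/dt = (rope/x) · d(rope)/dt = (18/(2√77)) · (-7) = -9√77/11 m/s
The boat approaches at 9√77/11 ≈ 7.18 m/s.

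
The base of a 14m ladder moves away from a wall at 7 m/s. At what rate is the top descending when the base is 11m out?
77√3/15 ≈ 8.891 m/s

x² + y² = 14²
2x·dx/dt + 2y·dy/dt = 0
dy/dt = -x/y · dx/dt = -11/(5√3) · 7 = -77√3/15 m/s
The top is descending at 77√3/15 ≈ 8.891 m/s.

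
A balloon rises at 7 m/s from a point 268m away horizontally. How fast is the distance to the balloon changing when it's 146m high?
511√23285/23285 ≈ 3.349 m/s

z² = 268² + y²
z = √(268² + 146²) = 2√23285
dz/dt = y/z · dy/dt = 146/(2√23285) · 7 = 511√23285/23285 ≈ 3.349 m/s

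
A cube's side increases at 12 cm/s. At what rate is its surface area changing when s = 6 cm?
864 cm²/s

A = 6s²
dA/dt = 12s · ds/dt = 12·6·12 = 864 cm²/s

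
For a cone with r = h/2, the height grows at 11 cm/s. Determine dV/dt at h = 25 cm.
6875π/4 cm³/s

V = (1/3)π(h/2)²h = πh³/12
dV/dt = πh²/4 · 11
At h = 25: dV/dt = 6875π/4 cm³/s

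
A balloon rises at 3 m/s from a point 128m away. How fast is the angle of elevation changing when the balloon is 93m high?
0.01534 rad/s

tan(θ) = y/128
sec²(θ) · dθ/dt = (1/128) · dy/dt
dθ/dt = cos²(θ)/128 · 3 = 128/(128² + 93²) · 3
dθ/dt = 0.01534 rad/s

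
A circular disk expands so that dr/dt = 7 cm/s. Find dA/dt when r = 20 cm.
280π cm²/s

A = πr²
dA/dt = 2πr · dr/dt = 2π(20)(7) = 280π cm²/s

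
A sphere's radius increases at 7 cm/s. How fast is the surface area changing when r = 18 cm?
1008π cm²/s

S = 4πr²
dS/dt = dS/dr · dr/dt = 8πr · 7
At r = 18: dS/dt = 1008π cm²/s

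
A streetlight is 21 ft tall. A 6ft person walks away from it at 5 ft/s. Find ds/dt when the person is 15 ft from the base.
2 ft/s

By similar triangles: 21/(x+s) = 6/s
Solving: s = 6x/15
ds/dt = 6/15 · dx/dt = 2/5 · 5 = 2 ft/s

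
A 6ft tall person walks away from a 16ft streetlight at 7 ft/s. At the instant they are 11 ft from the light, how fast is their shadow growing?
21/5 ft/s

By similar triangles: 16/(x+s) = 6/s
Solving: s = 6x/10
ds/dt = 6/10 · dx/dt = 3/5 · 7 = 21/5 ft/s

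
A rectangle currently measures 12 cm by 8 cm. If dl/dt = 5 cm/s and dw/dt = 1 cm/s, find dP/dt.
12 cm/s

P = 2(l + w)
dP/dt = 2(dl/dt + dw/dt) = 2(5 + 1) = 12 cm/s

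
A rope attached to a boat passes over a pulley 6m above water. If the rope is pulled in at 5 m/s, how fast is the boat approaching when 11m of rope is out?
11√85/17 ≈ 5.966 m/s

rope² = x² + 6²
x = √(11² - 6²) = √85
dx/dt = (rope/x) · d(rope)/dt = (11/√85) · (-5) = -11√85/17 m/s
The boat approaches at 11√85/17 ≈ 5.966 m/s.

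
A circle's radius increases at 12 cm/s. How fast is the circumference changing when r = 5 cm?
24π cm/s

C = 2πr
dC/dt = 2π · dr/dt = 2π · 12 = 24π cm/s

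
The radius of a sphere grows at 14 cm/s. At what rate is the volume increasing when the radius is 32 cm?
57344π cm³/s

V = (4/3)πr³
dV/dt = dV/dr · dr/dt = 4πr² · 14
At r = 32: dV/dt = 57344π cm³/s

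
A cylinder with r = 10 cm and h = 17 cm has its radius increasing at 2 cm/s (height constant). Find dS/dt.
148π cm²/s

S = 2πrh + 2πr² (lateral + bases)
dS/dt = (2πh + 4πr)·dr/dt = (2π·17 + 4π·10)·2
= 148π cm²/s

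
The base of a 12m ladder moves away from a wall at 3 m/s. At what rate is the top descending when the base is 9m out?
9√7/7 ≈ 3.402 m/s

x² + y² = 12²
2x·dx/dt + 2y·dy/dt = 0
dy/dt = -x/y · dx/dt = -9/(3√7) · 3 = -9√7/7 m/s
The top is descending at 9√7/7 ≈ 3.402 m/s.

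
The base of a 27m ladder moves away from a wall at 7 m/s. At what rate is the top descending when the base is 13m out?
13√35/20 ≈ 3.845 m/s

x² + y² = 27²
2x·dx/dt + 2y·dy/dt = 0
dy/dt = -x/y · dx/dt = -13/(4√35) · 7 = -13√35/20 m/s
The top is descending at 13√35/20 ≈ 3.845 m/s.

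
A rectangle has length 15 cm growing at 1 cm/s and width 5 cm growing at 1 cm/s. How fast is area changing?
20 cm²/s

A = lw
dA/dt = w·dl/dt + l·dw/dt = 5·1 + 15·1 = 20 cm²/s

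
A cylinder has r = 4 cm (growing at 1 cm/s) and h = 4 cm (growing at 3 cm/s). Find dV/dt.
80π cm³/s

V = πr²h
dV/dt = 2πrh·dr/dt + πr²·dh/dt
= 2π(4)(4)(1) + π(4)²(3)
= 80π cm³/s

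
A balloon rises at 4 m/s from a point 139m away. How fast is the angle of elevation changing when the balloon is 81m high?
0.021482 rad/s

tan(θ) = y/139
sec²(θ) · dθ/dt = (1/139) · dy/dt
dθ/dt = cos²(θ)/139 · 4 = 139/(139² + 81²) · 4
dθ/dt = 0.021482 rad/s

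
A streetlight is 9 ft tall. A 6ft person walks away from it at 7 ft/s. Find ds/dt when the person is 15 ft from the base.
14 ft/s

By similar triangles: 9/(x+s) = 6/s
Solving: s = 6x/3
ds/dt = 6/3 · dx/dt = 2 · 7 = 14 ft/s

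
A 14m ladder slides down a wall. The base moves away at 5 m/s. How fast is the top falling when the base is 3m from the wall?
15√187/187 ≈ 1.097 m/s

x² + y² = 14²
2x·dx/dt + 2y·dy/dt = 0
dy/dt = -x/y · dx/dt = -3/√187 · 5 = -15√187/187 m/s
The top is descending at 15√187/187 ≈ 1.097 m/s.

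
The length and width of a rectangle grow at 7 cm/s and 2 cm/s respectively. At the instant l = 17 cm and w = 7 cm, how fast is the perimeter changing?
18 cm/s

P = 2(l + w)
dP/dt = 2(dl/dt + dw/dt) = 2(7 + 2) = 18 cm/s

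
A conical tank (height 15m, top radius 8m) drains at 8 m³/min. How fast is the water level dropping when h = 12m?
25/(128π) ≈ 0.06217 m/min

r/h = 8/15, so r = (8/15)h
V = (1/3)πr²h = (1/3)π((8/15)h)²h = (64/675)πh³
dV/dh = (64/225)πh²
dh/dt = (dV/dt)/(dV/dh) = -8/((64/225)π·12²) = -25/(128π) m/min
The level is dropping at 25/(128π) ≈ 0.06217 m/min.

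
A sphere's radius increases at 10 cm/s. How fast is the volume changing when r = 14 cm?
7840π cm³/s

V = (4/3)πr³
dV/dt = dV/dr · dr/dt = 4πr² · 10
At r = 14: dV/dt = 7840π cm³/s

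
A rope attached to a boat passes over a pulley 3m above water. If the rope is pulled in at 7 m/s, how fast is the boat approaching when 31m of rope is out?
31√238/68 ≈ 7.033 m/s

rope² = x² + 3²
x = √(31² - 3²) = 2√238
dx/dt = (rope/x) · d(rope)/dt = (31/(2√238)) · (-7) = -31√238/68 m/s
The boat approaches at 31√238/68 ≈ 7.033 m/s.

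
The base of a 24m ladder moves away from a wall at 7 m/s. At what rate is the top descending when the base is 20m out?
35√11/11 ≈ 10.55 m/s

x² + y² = 24²
2x·dx/dt + 2y·dy/dt = 0
dy/dt = -x/y · dx/dt = -20/(4√11) · 7 = -35√11/11 m/s
The top is descending at 35√11/11 ≈ 10.55 m/s.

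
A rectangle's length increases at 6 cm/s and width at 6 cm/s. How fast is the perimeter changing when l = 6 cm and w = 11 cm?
24 cm/s

P = 2(l + w)
dP/dt = 2(dl/dt + dw/dt) = 2(6 + 6) = 24 cm/s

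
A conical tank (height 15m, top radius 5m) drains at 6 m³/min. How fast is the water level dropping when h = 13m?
54/(169π) ≈ 0.1017 m/min

r/h = 5/15, so r = (1/3)h
V = (1/3)πr²h = (1/3)π((1/3)h)²h = (1/27)πh³
dV/dh = (1/9)πh²
dh/dt = (dV/dt)/(dV/dh) = -6/((1/9)π·13²) = -54/(169π) m/min
The level is dropping at 54/(169π) ≈ 0.1017 m/min.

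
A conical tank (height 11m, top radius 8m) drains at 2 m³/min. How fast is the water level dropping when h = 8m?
121/(2048π) ≈ 0.01881 m/min

r/h = 8/11, so r = (8/11)h
V = (1/3)πr²h = (1/3)π((8/11)h)²h = (64/363)πh³
dV/dh = (64/121)πh²
dh/dt = (dV/dt)/(dV/dh) = -2/((64/121)π·8²) = -121/(2048π) m/min
The level is dropping at 121/(2048π) ≈ 0.01881 m/min.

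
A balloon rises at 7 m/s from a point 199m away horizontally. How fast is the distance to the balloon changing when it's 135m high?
945√57826/57826 ≈ 3.93 m/s

z² = 199² + y²
z = √(199² + 135²) = √57826
dz/dt = y/z · dy/dt = 135/√57826 · 7 = 945√57826/57826 ≈ 3.93 m/s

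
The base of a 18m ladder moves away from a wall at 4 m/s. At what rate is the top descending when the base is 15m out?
20√11/11 ≈ 6.03 m/s

x² + y² = 18²
2x·dx/dt + 2y·dy/dt = 0
dy/dt = -x/y · dx/dt = -15/(3√11) · 4 = -20√11/11 m/s
The top is descending at 20√11/11 ≈ 6.03 m/s.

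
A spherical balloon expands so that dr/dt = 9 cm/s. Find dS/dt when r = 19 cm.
1368π cm²/s

S = 4πr²
dS/dt = dS/dr · dr/dt = 8πr · 9
At r = 19: dS/dt = 1368π cm²/s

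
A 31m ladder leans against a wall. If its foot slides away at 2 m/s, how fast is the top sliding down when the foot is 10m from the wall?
20√861/861 ≈ 0.6816 m/s

x² + y² = 31²
2x·dx/dt + 2y·dy/dt = 0
dy/dt = -x/y · dx/dt = -10/√861 · 2 = -20√861/861 m/s
The top is descending at 20√861/861 ≈ 0.6816 m/s.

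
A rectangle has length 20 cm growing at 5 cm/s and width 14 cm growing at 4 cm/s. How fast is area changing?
150 cm²/s

A = lw
dA/dt = w·dl/dt + l·dw/dt = 14·5 + 20·4 = 150 cm²/s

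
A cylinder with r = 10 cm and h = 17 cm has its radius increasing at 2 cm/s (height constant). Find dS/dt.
148π cm²/s

S = 2πrh + 2πr² (lateral + bases)
dS/dt = (2πh + 4πr)·dr/dt = (2π·17 + 4π·10)·2
= 148π cm²/s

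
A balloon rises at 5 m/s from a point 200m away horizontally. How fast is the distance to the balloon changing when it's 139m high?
695√59321/59321 ≈ 2.854 m/s

z² = 200² + y²
z = √(200² + 139²) = √59321
dz/dt = y/z · dy/dt = 139/√59321 · 5 = 695√59321/59321 ≈ 2.854 m/s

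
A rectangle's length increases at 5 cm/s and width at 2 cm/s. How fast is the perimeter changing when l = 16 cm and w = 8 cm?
14 cm/s

P = 2(l + w)
dP/dt = 2(dl/dt + dw/dt) = 2(5 + 2) = 14 cm/s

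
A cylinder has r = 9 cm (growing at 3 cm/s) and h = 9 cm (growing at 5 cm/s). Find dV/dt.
891π cm³/s

V = πr²h
dV/dt = 2πrh·dr/dt + πr²·dh/dt
= 2π(9)(9)(3) + π(9)²(5)
= 891π cm³/s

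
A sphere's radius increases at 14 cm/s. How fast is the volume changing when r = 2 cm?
224π cm³/s

V = (4/3)πr³
dV/dt = dV/dr · dr/dt = 4πr² · 14
At r = 2: dV/dt = 224π cm³/s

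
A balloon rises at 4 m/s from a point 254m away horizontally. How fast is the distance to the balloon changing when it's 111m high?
444√76837/76837 ≈ 1.602 m/s

z² = 254² + y²
z = √(254² + 111²) = √76837
dz/dt = y/z · dy/dt = 111/√76837 · 4 = 444√76837/76837 ≈ 1.602 m/s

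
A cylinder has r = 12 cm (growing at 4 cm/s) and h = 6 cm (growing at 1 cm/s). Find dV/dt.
720π cm³/s

V = πr²h
dV/dt = 2πrh·dr/dt + πr²·dh/dt
= 2π(12)(6)(4) + π(12)²(1)
= 720π cm³/s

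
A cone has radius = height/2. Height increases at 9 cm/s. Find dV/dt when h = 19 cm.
3249π/4 cm³/s

V = (1/3)π(h/2)²h = πh³/12
dV/dt = πh²/4 · 9
At h = 19: dV/dt = 3249π/4 cm³/s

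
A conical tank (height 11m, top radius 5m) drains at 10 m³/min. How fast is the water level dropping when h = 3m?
242/(45π) ≈ 1.712 m/min

r/h = 5/11, so r = (5/11)h
V = (1/3)πr²h = (1/3)π((5/11)h)²h = (25/363)πh³
dV/dh = (25/121)πh²
dh/dt = (dV/dt)/(dV/dh) = -10/((25/121)π·3²) = -242/(45π) m/min
The level is dropping at 242/(45π) ≈ 1.712 m/min.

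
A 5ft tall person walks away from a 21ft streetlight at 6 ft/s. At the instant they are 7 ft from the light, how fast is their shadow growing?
15/8 ft/s

By similar triangles: 21/(x+s) = 5/s
Solving: s = 5x/16
ds/dt = 5/16 · dx/dt = 5/16 · 6 = 15/8 ft/s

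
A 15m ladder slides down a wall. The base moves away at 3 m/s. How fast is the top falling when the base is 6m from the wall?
2√21/7 ≈ 1.309 m/s

x² + y² = 15²
2x·dx/dt + 2y·dy/dt = 0
dy/dt = -x/y · dx/dt = -6/(3√21) · 3 = -2√21/7 m/s
The top is descending at 2√21/7 ≈ 1.309 m/s.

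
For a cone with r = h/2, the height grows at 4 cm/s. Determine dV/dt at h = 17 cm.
289π cm³/s

V = (1/3)π(h/2)²h = πh³/12
dV/dt = πh²/4 · 4
At h = 17: dV/dt = 289π cm³/s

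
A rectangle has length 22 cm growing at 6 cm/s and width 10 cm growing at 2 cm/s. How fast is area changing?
104 cm²/s

A = lw
dA/dt = w·dl/dt + l·dw/dt = 10·6 + 22·2 = 104 cm²/s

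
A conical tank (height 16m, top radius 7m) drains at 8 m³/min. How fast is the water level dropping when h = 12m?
128/(441π) ≈ 0.09239 m/min

r/h = 7/16, so r = (7/16)h
V = (1/3)πr²h = (1/3)π((7/16)h)²h = (49/768)πh³
dV/dh = (49/256)πh²
dh/dt = (dV/dt)/(dV/dh) = -8/((49/256)π·12²) = -128/(441π) m/min
The level is dropping at 128/(441π) ≈ 0.09239 m/min.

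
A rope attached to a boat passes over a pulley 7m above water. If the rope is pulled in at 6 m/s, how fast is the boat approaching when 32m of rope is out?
64√39/65 ≈ 6.149 m/s

rope² = x² + 7²
x = √(32² - 7²) = 5√39
dx/dt = (rope/x) · d(rope)/dt = (32/(5√39)) · (-6) = -64√39/65 m/s
The boat approaches at 64√39/65 ≈ 6.149 m/s.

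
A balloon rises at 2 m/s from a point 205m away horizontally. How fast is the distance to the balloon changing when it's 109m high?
109√53906/26953 ≈ 0.9389 m/s

z² = 205² + y²
z = √(205² + 109²) = √53906
dz/dt = y/z · dy/dt = 109/√53906 · 2 = 109√53906/26953 ≈ 0.9389 m/s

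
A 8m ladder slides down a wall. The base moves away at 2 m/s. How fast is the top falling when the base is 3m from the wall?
6√55/55 ≈ 0.809 m/s

x² + y² = 8²
2x·dx/dt + 2y·dy/dt = 0
dy/dt = -x/y · dx/dt = -3/√55 · 2 = -6√55/55 m/s
The top is descending at 6√55/55 ≈ 0.809 m/s.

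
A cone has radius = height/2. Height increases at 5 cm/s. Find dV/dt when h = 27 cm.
3645π/4 cm³/s

V = (1/3)π(h/2)²h = πh³/12
dV/dt = πh²/4 · 5
At h = 27: dV/dt = 3645π/4 cm³/s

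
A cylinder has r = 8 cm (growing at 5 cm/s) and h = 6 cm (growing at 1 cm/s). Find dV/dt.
544π cm³/s

V = πr²h
dV/dt = 2πrh·dr/dt + πr²·dh/dt
= 2π(8)(6)(5) + π(8)²(1)
= 544π cm³/s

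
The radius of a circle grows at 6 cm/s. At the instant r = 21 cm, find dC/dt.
12π cm/s

C = 2πr
dC/dt = 2π · dr/dt = 2π · 6 = 12π cm/s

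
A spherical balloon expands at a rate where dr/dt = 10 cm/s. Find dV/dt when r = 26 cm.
27040π cm³/s

V = (4/3)πr³
dV/dt = dV/dr · dr/dt = 4πr² · 10
At r = 26: dV/dt = 27040π cm³/s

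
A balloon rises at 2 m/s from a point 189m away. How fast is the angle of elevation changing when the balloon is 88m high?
0.008697 rad/s

tan(θ) = y/189
sec²(θ) · dθ/dt = (1/189) · dy/dt
dθ/dt = cos²(θ)/189 · 2 = 189/(189² + 88²) · 2
dθ/dt = 0.008697 rad/s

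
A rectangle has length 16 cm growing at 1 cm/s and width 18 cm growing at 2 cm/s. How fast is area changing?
50 cm²/s

A = lw
dA/dt = w·dl/dt + l·dw/dt = 18·1 + 16·2 = 50 cm²/s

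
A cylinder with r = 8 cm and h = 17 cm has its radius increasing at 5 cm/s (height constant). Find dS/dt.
330π cm²/s

S = 2πrh + 2πr² (lateral + bases)
dS/dt = (2πh + 4πr)·dr/dt = (2π·17 + 4π·8)·5
= 330π cm²/s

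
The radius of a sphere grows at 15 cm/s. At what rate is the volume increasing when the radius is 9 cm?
4860π cm³/s

V = (4/3)πr³
dV/dt = dV/dr · dr/dt = 4πr² · 15
At r = 9: dV/dt = 4860π cm³/s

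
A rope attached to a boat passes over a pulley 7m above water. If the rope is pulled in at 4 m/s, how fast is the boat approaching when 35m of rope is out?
5√6/3 ≈ 4.082 m/s

rope² = x² + 7²
x = √(35² - 7²) = 14√6
dx/dt = (rope/x) · d(rope)/dt = (35/(14√6)) · (-4) = -5√6/3 m/s
The boat approaches at 5√6/3 ≈ 4.082 m/s.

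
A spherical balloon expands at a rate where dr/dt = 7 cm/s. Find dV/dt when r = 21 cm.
12348π cm³/s

V = (4/3)πr³
dV/dt = dV/dr · dr/dt = 4πr² · 7
At r = 21: dV/dt = 12348π cm³/s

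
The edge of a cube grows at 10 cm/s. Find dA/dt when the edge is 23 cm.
2760 cm²/s

A = 6s²
dA/dt = 12s · ds/dt = 12·23·10 = 2760 cm²/s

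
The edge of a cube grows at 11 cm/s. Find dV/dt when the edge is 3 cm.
297 cm³/s

V = s³
dV/dt = 3s² · ds/dt = 3·3²·11 = 297 cm³/s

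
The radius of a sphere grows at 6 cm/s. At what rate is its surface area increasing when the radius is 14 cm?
672π cm²/s

S = 4πr²
dS/dt = dS/dr · dr/dt = 8πr · 6
At r = 14: dS/dt = 672π cm²/s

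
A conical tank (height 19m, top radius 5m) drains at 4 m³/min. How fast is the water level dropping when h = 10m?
361/(625π) ≈ 0.1839 m/min

r/h = 5/19, so r = (5/19)h
V = (1/3)πr²h = (1/3)π((5/19)h)²h = (25/1083)πh³
dV/dh = (25/361)πh²
dh/dt = (dV/dt)/(dV/dh) = -4/((25/361)π·10²) = -361/(625π) m/min
The level is dropping at 361/(625π) ≈ 0.1839 m/min.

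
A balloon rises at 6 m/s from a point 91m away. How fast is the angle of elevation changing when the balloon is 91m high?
0.032967 rad/s

tan(θ) = y/91
sec²(θ) · dθ/dt = (1/91) · dy/dt
dθ/dt = cos²(θ)/91 · 6 = 91/(91² + 91²) · 6
dθ/dt = 0.032967 rad/s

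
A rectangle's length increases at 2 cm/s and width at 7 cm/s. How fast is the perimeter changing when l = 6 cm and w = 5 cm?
18 cm/s

P = 2(l + w)
dP/dt = 2(dl/dt + dw/dt) = 2(2 + 7) = 18 cm/s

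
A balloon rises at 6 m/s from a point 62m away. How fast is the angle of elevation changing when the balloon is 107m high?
0.024325 rad/s

tan(θ) = y/62
sec²(θ) · dθ/dt = (1/62) · dy/dt
dθ/dt = cos²(θ)/62 · 6 = 62/(62² + 107²) · 6
dθ/dt = 0.024325 rad/s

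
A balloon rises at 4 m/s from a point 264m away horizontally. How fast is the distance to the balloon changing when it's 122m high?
244√21145/21145 ≈ 1.678 m/s

z² = 264² + y²
z = √(264² + 122²) = 2√21145
dz/dt = y/z · dy/dt = 122/(2√21145) · 4 = 244√21145/21145 ≈ 1.678 m/s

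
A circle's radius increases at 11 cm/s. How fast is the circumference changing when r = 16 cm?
22π cm/s

C = 2πr
dC/dt = 2π · dr/dt = 2π · 11 = 22π cm/s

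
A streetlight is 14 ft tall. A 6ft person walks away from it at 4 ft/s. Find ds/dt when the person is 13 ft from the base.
3 ft/s

By similar triangles: 14/(x+s) = 6/s
Solving: s = 6x/8
ds/dt = 6/8 · dx/dt = 3/4 · 4 = 3 ft/s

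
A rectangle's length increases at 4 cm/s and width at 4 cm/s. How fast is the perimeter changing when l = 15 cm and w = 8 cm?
16 cm/s

P = 2(l + w)
dP/dt = 2(dl/dt + dw/dt) = 2(4 + 4) = 16 cm/s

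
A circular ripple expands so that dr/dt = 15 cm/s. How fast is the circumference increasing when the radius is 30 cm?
30π cm/s

C = 2πr
dC/dt = 2π · dr/dt = 2π · 15 = 30π cm/s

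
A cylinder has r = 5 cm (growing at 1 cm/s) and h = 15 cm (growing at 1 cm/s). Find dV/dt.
175π cm³/s

V = πr²h
dV/dt = 2πrh·dr/dt + πr²·dh/dt
= 2π(5)(15)(1) + π(5)²(1)
= 175π cm³/s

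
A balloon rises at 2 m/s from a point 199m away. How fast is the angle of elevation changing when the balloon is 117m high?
0.007469 rad/s

tan(θ) = y/199
sec²(θ) · dθ/dt = (1/199) · dy/dt
dθ/dt = cos²(θ)/199 · 2 = 199/(199² + 117²) · 2
dθ/dt = 0.007469 rad/s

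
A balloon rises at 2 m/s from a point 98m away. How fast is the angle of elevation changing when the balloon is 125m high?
0.007769 rad/s

tan(θ) = y/98
sec²(θ) · dθ/dt = (1/98) · dy/dt
dθ/dt = cos²(θ)/98 · 2 = 98/(98² + 125²) · 2
dθ/dt = 0.007769 rad/s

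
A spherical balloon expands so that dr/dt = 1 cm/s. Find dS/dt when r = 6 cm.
48π cm²/s

S = 4πr²
dS/dt = dS/dr · dr/dt = 8πr · 1
At r = 6: dS/dt = 48π cm²/s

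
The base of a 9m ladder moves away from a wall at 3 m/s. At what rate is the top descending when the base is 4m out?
12√65/65 ≈ 1.488 m/s

x² + y² = 9²
2x·dx/dt + 2y·dy/dt = 0
dy/dt = -x/y · dx/dt = -4/√65 · 3 = -12√65/65 m/s
The top is descending at 12√65/65 ≈ 1.488 m/s.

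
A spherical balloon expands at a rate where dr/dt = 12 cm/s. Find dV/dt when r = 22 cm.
23232π cm³/s

V = (4/3)πr³
dV/dt = dV/dr · dr/dt = 4πr² · 12
At r = 22: dV/dt = 23232π cm³/s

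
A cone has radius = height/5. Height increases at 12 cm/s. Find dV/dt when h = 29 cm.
10092π/25 cm³/s

V = (1/3)π(h/5)²h = πh³/75
dV/dt = πh²/25 · 12
At h = 29: dV/dt = 10092π/25 cm³/s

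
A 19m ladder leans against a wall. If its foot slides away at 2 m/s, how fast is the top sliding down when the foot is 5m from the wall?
5√21/42 ≈ 0.5455 m/s

x² + y² = 19²
2x·dx/dt + 2y·dy/dt = 0
dy/dt = -x/y · dx/dt = -5/(4√21) · 2 = -5√21/42 m/s
The top is descending at 5√21/42 ≈ 0.5455 m/s.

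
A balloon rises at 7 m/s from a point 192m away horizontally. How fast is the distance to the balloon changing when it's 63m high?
147√4537/4537 ≈ 2.182 m/s

z² = 192² + y²
z = √(192² + 63²) = 3√4537
dz/dt = y/z · dy/dt = 63/(3√4537) · 7 = 147√4537/4537 ≈ 2.182 m/s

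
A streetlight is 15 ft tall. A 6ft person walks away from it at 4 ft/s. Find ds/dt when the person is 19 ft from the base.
8/3 ft/s

By similar triangles: 15/(x+s) = 6/s
Solving: s = 6x/9
ds/dt = 6/9 · dx/dt = 2/3 · 4 = 8/3 ft/s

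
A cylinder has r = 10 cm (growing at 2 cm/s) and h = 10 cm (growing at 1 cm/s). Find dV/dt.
500π cm³/s

V = πr²h
dV/dt = 2πrh·dr/dt + πr²·dh/dt
= 2π(10)(10)(2) + π(10)²(1)
= 500π cm³/s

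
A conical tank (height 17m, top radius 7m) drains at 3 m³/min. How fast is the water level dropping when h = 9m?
289/(1323π) ≈ 0.06953 m/min

r/h = 7/17, so r = (7/17)h
V = (1/3)πr²h = (1/3)π((7/17)h)²h = (49/867)πh³
dV/dh = (49/289)πh²
dh/dt = (dV/dt)/(dV/dh) = -3/((49/289)π·9²) = -289/(1323π) m/min
The level is dropping at 289/(1323π) ≈ 0.06953 m/min.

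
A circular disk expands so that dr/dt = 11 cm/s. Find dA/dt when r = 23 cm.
506π cm²/s

A = πr²
dA/dt = 2πr · dr/dt = 2π(23)(11) = 506π cm²/s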